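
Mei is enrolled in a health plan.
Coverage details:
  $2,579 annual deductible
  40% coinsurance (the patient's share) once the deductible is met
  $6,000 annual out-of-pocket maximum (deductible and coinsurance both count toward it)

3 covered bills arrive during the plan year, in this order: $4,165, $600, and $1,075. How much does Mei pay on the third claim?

Bill 1, $4,165: $2,579 to deductible, leaving $1,586; coinsurance $1,586 × 40% = $634.40. Patient pays $3,213.40; OOP now $3,213.40.
Bill 2, $600: deductible met; 40% of $600 = $240. Patient pays $240; OOP now $3,453.40.
Bill 3, $1,075: deductible met; 40% of $1,075 = $430. Cost to patient: $430. OOP to date $3,883.40.

$430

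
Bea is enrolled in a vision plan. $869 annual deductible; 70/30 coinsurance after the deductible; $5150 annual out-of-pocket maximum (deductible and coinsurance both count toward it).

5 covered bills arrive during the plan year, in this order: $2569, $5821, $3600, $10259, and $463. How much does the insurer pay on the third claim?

Claim 1 ($2569): deductible takes $869, $1700 remains; 30% of $1700 = $510. Cost to member: $1379. OOP to date $1379. Plan pays $2569 − $1379 = $1190.
Claim 2 ($5821): deductible already satisfied, so member's share is 30% × $5821 = $1746.30. Member pays $1746.30; OOP now $3125.30. Plan pays $5821 − $1746.30 = $4074.70.
Claim 3 ($3600): 30% coinsurance on $3600 = $1080. Member owes $1080 (running OOP $4205.30). Plan pays $3600 − $1080 = $2520.

$2520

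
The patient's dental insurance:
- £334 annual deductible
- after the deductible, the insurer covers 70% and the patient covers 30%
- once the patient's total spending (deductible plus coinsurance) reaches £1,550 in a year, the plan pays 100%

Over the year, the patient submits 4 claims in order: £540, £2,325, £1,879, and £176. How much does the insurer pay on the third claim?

Claim 1 (£540): £334 to deductible, leaving £206; 30% of £206 = £61.80. Cost to patient: £395.80. OOP to date £395.80. Insurer: £540 − £395.80 = £144.20.
Claim 2 (£2,325): deductible met; 30% of £2,325 = £697.50. Cost to patient: £697.50. OOP to date £1,093.30. Insurer: £2,325 − £697.50 = £1,627.50.
Claim 3 (£1,879): deductible already satisfied, so patient's share is 30% × £1,879 = £563.70. OOP would hit £1,657 > £1,550, so the cap limits the patient to £1,550 − £1,093.30 = £456.70. Insurer: £1,879 − £456.70 = £1,422.30.

£1,422.30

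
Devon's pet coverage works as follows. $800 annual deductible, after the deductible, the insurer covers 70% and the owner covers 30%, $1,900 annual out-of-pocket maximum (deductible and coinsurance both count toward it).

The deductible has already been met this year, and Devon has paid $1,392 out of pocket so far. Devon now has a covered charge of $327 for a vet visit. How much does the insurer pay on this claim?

$228.90

The deductible is already satisfied, so the full bill goes to coinsurance.
30% of $327 = $98.10 falls to the owner.
Cumulative spending $1,392 + $98.10 = $1,490.10 stays under the $1,900 maximum.
The insurer covers the remainder: $327 − $98.10 = $228.90.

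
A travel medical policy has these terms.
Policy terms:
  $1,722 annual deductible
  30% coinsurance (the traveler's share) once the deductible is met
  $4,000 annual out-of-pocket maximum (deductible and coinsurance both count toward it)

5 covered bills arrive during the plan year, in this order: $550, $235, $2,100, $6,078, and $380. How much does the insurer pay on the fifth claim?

#1 ($550): entire amount goes to the deductible. Cost to traveler: $550. OOP to date $550. Plan pays $550 − $550 = $0.
#2 ($235): fully absorbed by the deductible. Traveler owes $235 (running OOP $785). Plan pays $235 − $235 = $0.
#3 ($2,100): $937 finishes the deductible; $1,163 goes to coinsurance; traveler's 30% is $348.90. Traveler owes $1,285.90 (running OOP $2,070.90). Insurer: $2,100 − $1,285.90 = $814.10.
#4 ($6,078): deductible met; 30% of $6,078 = $1,823.40. Cost to traveler: $1,823.40. OOP to date $3,894.30. Plan pays $6,078 − $1,823.40 = $4,254.60.
#5 ($380): 30% coinsurance on $380 = $114. OOP would hit $4,008.30 > $4,000, so the cap limits the traveler to $4,000 − $3,894.30 = $105.70. Plan pays $380 − $105.70 = $274.30.

$274.30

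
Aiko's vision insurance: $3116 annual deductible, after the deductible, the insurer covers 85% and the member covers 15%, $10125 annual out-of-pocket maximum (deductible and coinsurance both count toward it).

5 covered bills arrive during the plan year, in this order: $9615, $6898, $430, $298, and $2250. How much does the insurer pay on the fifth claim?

Claim 1 — $9615: $3116 finishes the deductible; $6499 goes to coinsurance; coinsurance $6499 × 15% = $974.85. Member pays $4090.85; OOP now $4090.85. Insurer: $9615 − $4090.85 = $5524.15.
Claim 2 — $6898: 15% coinsurance on $6898 = $1034.70. Cost to member: $1034.70. OOP to date $5125.55. Plan pays $6898 − $1034.70 = $5863.30.
Claim 3 — $430: deductible met; 15% of $430 = $64.50. Cost to member: $64.50. OOP to date $5190.05. Insurer: $430 − $64.50 = $365.50.
Claim 4 — $298: deductible already satisfied, so member's share is 15% × $298 = $44.70. Cost to member: $44.70. OOP to date $5234.75. Insurer: $298 − $44.70 = $253.30.
Claim 5 — $2250: deductible already satisfied, so member's share is 15% × $2250 = $337.50. Cost to member: $337.50. OOP to date $5572.25. Insurer: $2250 − $337.50 = $1912.50.

$1912.50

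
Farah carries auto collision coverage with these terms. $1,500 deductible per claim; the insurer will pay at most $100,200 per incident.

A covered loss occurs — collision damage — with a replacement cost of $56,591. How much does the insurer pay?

$55,091

After the deductible, $56,591 − $1,500 = $55,091 remains.
$55,091 is within the $100,200 limit, so the insurer pays $55,091.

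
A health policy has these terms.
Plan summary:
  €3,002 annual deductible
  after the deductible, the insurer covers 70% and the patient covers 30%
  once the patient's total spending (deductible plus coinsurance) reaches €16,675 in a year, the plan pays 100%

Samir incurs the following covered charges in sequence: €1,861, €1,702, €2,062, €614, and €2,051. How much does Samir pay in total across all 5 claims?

€4,588.40

Bill 1, €1,861: fully absorbed by the deductible. Cost to patient: €1,861. OOP to date €1,861.
Bill 2, €1,702: €1,141 finishes the deductible; €561 goes to coinsurance; coinsurance €561 × 30% = €168.30. Cost to patient: €1,309.30. OOP to date €3,170.30.
Bill 3, €2,062: deductible already satisfied, so patient's share is 30% × €2,062 = €618.60. Patient pays €618.60; OOP now €3,788.90.
Bill 4, €614: deductible already satisfied, so patient's share is 30% × €614 = €184.20. Patient pays €184.20; OOP now €3,973.10.
Bill 5, €2,051: deductible met; 30% of €2,051 = €615.30. Cost to patient: €615.30. OOP to date €4,588.40.
Summing the patient's payments: €1,861 + €1,309.30 + €618.60 + €184.20 + €615.30 = €4,588.40.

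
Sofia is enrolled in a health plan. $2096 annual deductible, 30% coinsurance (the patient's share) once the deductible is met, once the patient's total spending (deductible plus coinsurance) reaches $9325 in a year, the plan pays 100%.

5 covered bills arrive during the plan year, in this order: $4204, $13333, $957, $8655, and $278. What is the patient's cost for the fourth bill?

$2309.60

Claim 1 ($4204): $2096 finishes the deductible; $2108 goes to coinsurance; coinsurance $2108 × 30% = $632.40. Cost to patient: $2728.40. OOP to date $2728.40.
Claim 2 ($13333): 30% coinsurance on $13333 = $3999.90. Patient owes $3999.90 (running OOP $6728.30).
Claim 3 ($957): deductible met; 30% of $957 = $287.10. Patient pays $287.10; OOP now $7015.40.
Claim 4 ($8655): deductible already satisfied, so patient's share is 30% × $8655 = $2596.50. That would push OOP to $9611.90, over the $9325 cap, so patient pays $9325 − $7015.40 = $2309.60.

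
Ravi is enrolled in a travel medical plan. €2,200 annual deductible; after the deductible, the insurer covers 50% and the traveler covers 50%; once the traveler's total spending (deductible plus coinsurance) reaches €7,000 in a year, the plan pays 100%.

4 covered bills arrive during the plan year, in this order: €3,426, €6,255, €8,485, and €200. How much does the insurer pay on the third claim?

Bill 1, €3,426: deductible takes €2,200, €1,226 remains; 50% of €1,226 = €613. Traveler pays €2,813; OOP now €2,813. Plan pays €3,426 − €2,813 = €613.
Bill 2, €6,255: deductible met; 50% of €6,255 = €3,127.50. Traveler pays €3,127.50; OOP now €5,940.50. Plan pays €6,255 − €3,127.50 = €3,127.50.
Bill 3, €8,485: 50% coinsurance on €8,485 = €4,242.50. Adding that to €5,940.50 gives €10,183, past the €7,000 cap; traveler pays only €7,000 − €5,940.50 = €1,059.50. Plan pays €8,485 − €1,059.50 = €7,425.50.

€7,425.50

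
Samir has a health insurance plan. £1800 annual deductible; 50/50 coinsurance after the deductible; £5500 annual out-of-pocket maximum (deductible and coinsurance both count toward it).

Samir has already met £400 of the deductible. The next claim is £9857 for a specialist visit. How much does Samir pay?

£5100

Deductible still to meet: £1800 − £400 = £1400.
The remaining £8457 (= £9857 − £1400) moves to coinsurance.
50% of £8457 = £4228.50 falls to the patient.
So the patient owes £1400 + £4228.50 = £5628.50 before any cap.
Adding £5628.50 to the £400 already spent would give £6028.50, which exceeds the £5500 cap; the patient pays just £5500 − £400 = £5100.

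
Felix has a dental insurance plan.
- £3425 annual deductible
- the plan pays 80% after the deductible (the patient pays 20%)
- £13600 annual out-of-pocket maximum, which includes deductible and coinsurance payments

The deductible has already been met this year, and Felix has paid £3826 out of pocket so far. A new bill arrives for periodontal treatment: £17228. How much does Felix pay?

With the deductible met, the entire £17228 is subject to coinsurance.
Coinsurance: £17228 × 20% = £3445.60.
Cumulative spending £3826 + £3445.60 = £7271.60 stays under the £13600 maximum.

£3445.60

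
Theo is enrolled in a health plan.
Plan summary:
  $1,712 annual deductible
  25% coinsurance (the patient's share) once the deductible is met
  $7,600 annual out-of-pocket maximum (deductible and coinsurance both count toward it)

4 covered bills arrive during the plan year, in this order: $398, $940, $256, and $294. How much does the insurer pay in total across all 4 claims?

Claim 1 ($398): all of it applies to the deductible. Cost to patient: $398. OOP to date $398. Insurer: $398 − $398 = $0.
Claim 2 ($940): entire amount goes to the deductible. Cost to patient: $940. OOP to date $1,338. Insurer: $940 − $940 = $0.
Claim 3 ($256): all of it applies to the deductible. Patient owes $256 (running OOP $1,594). Plan pays $256 − $256 = $0.
Claim 4 ($294): $118 finishes the deductible; $176 goes to coinsurance; patient's 25% is $44. Patient pays $162; OOP now $1,756. Insurer: $294 − $162 = $132.
Insurer total: $0 + $0 + $0 + $132 = $132.

$132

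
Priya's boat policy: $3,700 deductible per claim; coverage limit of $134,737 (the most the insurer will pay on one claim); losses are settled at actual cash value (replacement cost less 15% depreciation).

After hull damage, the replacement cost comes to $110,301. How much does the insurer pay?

Depreciate 15%: the covered value is $110,301 × 0.85 = $93,755.85.
Less the $3,700 deductible: $93,755.85 − $3,700 = $90,055.85.
$90,055.85 ≤ $134,737, so the limit doesn't bind; insurer pays $90,055.85.

$90,055.85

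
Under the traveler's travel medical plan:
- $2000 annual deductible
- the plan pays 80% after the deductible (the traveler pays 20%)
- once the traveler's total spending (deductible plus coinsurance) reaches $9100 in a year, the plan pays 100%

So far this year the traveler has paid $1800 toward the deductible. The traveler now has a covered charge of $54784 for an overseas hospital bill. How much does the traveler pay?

$1800 of the $2000 deductible is already met, leaving $200.
After the $200 deductible portion, $54784 − $200 = $54584 is subject to coinsurance.
Coinsurance: $54584 × 20% = $10916.80.
So the traveler owes $200 + $10916.80 = $11116.80 before any cap.
That would bring total out-of-pocket to $12916.80, past the $9100 cap. The traveler is capped at $9100 − $1800 = $7300 on this claim.

$7300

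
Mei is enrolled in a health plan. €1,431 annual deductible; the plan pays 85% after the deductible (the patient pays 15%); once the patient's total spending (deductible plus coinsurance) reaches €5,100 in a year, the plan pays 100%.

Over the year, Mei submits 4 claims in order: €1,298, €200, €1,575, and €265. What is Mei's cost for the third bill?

#1 (€1,298): fully absorbed by the deductible. Cost to patient: €1,298. OOP to date €1,298.
#2 (€200): deductible takes €133, €67 remains; patient's 15% is €10.05. Patient pays €143.05; OOP now €1,441.05.
#3 (€1,575): deductible met; 15% of €1,575 = €236.25. Patient owes €236.25 (running OOP €1,677.30).

€236.25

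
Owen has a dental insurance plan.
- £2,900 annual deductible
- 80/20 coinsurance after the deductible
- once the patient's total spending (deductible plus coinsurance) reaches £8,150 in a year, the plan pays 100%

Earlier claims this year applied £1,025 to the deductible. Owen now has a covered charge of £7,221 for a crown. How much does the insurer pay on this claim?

£4,276.80

Remaining deductible: £2,900 − £1,025 = £1,875.
That leaves £7,221 − £1,875 = £5,346 for coinsurance.
Coinsurance: £5,346 × 20% = £1,069.20.
That puts the patient's cost at £1,875 + £1,069.20 = £2,944.20 before any cap.
Total out-of-pocket so far would be £1,025 + £2,944.20 = £3,969.20, below the £8,150 cap — no reduction.
The insurer covers the remainder: £7,221 − £2,944.20 = £4,276.80.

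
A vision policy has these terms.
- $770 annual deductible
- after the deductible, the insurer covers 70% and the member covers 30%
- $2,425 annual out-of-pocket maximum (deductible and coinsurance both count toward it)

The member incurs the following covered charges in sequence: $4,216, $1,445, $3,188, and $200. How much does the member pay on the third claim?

$187.70

Bill 1, $4,216: $770 finishes the deductible; $3,446 goes to coinsurance; member's 30% is $1,033.80. Cost to member: $1,803.80. OOP to date $1,803.80.
Bill 2, $1,445: deductible already satisfied, so member's share is 30% × $1,445 = $433.50. Member owes $433.50 (running OOP $2,237.30).
Bill 3, $3,188: deductible met; 30% of $3,188 = $956.40. That would push OOP to $3,193.70, over the $2,425 cap, so member pays $2,425 − $2,237.30 = $187.70.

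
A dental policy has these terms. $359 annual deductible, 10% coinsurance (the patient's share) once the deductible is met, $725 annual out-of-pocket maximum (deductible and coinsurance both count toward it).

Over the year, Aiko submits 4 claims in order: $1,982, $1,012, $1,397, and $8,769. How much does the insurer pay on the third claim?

Bill 1, $1,982: $359 to deductible, leaving $1,623; coinsurance $1,623 × 10% = $162.30. Patient owes $521.30 (running OOP $521.30). Insurer: $1,982 − $521.30 = $1,460.70.
Bill 2, $1,012: deductible already satisfied, so patient's share is 10% × $1,012 = $101.20. Cost to patient: $101.20. OOP to date $622.50. Plan pays $1,012 − $101.20 = $910.80.
Bill 3, $1,397: 10% coinsurance on $1,397 = $139.70. Adding that to $622.50 gives $762.20, past the $725 cap; patient pays only $725 − $622.50 = $102.50. Insurer: $1,397 − $102.50 = $1,294.50.

$1,294.50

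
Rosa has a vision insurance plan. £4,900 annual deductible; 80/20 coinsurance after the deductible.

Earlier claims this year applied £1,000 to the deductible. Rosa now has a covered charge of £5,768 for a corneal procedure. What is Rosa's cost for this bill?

Remaining deductible: £4,900 − £1,000 = £3,900.
After the £3,900 deductible portion, £5,768 − £3,900 = £1,868 is subject to coinsurance.
20% of £1,868 = £373.60 falls to the member.
So the member owes £3,900 + £373.60 = £4,273.60.

£4,273.60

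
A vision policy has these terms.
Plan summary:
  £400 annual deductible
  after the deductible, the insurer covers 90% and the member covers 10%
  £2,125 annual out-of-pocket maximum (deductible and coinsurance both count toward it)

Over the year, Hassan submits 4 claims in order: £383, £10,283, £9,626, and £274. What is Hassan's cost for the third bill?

Claim 1 (£383): fully absorbed by the deductible. Cost to member: £383. OOP to date £383.
Claim 2 (£10,283): £17 finishes the deductible; £10,266 goes to coinsurance; member's 10% is £1,026.60. Member pays £1,043.60; OOP now £1,426.60.
Claim 3 (£9,626): 10% coinsurance on £9,626 = £962.60. That would push OOP to £2,389.20, over the £2,125 cap, so member pays £2,125 − £1,426.60 = £698.40.

£698.40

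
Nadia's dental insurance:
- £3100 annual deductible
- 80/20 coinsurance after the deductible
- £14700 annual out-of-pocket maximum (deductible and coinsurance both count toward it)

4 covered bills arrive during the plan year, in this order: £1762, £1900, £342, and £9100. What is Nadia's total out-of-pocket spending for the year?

£5100.80

Claim 1 — £1762: entire amount goes to the deductible. Patient pays £1762; OOP now £1762.
Claim 2 — £1900: £1338 finishes the deductible; £562 goes to coinsurance; 20% of £562 = £112.40. Patient owes £1450.40 (running OOP £3212.40).
Claim 3 — £342: deductible met; 20% of £342 = £68.40. Patient pays £68.40; OOP now £3280.80.
Claim 4 — £9100: deductible already satisfied, so patient's share is 20% × £9100 = £1820. Patient pays £1820; OOP now £5100.80.
Summing the patient's payments: £1762 + £1450.40 + £68.40 + £1820 = £5100.80.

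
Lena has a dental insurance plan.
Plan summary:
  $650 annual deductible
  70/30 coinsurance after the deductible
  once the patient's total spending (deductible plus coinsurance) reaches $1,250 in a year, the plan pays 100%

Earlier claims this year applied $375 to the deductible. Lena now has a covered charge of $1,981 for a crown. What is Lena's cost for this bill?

$375 of the $650 deductible is already met, leaving $275.
After the $275 deductible portion, $1,981 − $275 = $1,706 is subject to coinsurance.
30% of $1,706 = $511.80 falls to the patient.
That puts the patient's cost at $275 + $511.80 = $786.80 before any cap.
Total out-of-pocket so far would be $375 + $786.80 = $1,161.80, below the $1,250 cap — no reduction.

$786.80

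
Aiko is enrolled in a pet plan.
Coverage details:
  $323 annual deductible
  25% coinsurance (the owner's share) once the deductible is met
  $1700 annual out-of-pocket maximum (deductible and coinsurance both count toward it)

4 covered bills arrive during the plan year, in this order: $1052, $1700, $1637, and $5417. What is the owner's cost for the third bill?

Claim 1 ($1052): $323 to deductible, leaving $729; 25% of $729 = $182.25. Owner owes $505.25 (running OOP $505.25).
Claim 2 ($1700): deductible already satisfied, so owner's share is 25% × $1700 = $425. Cost to owner: $425. OOP to date $930.25.
Claim 3 ($1637): deductible met; 25% of $1637 = $409.25. Owner pays $409.25; OOP now $1339.50.

$409.25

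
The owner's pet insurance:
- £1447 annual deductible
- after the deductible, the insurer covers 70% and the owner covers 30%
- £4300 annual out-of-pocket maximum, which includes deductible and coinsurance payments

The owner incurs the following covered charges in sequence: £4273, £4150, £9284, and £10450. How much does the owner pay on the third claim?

Claim 1 (£4273): £1447 to deductible, leaving £2826; 30% of £2826 = £847.80. Owner pays £2294.80; OOP now £2294.80.
Claim 2 (£4150): deductible met; 30% of £4150 = £1245. Owner pays £1245; OOP now £3539.80.
Claim 3 (£9284): 30% coinsurance on £9284 = £2785.20. That would push OOP to £6325, over the £4300 cap, so owner pays £4300 − £3539.80 = £760.20.

£760.20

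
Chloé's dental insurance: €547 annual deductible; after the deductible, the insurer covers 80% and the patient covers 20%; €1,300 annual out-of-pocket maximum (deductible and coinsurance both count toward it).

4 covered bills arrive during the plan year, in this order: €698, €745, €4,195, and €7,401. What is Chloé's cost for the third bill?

€573.80

#1 (€698): €547 to deductible, leaving €151; patient's 20% is €30.20. Patient pays €577.20; OOP now €577.20.
#2 (€745): 20% coinsurance on €745 = €149. Patient pays €149; OOP now €726.20.
#3 (€4,195): deductible met; 20% of €4,195 = €839. Adding that to €726.20 gives €1,565.20, past the €1,300 cap; patient pays only €1,300 − €726.20 = €573.80.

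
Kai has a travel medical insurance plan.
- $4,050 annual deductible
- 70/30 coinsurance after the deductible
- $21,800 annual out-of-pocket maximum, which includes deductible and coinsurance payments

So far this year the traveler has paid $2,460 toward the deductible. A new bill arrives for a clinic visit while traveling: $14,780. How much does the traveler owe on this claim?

$2,460 of the $4,050 deductible is already met, leaving $1,590.
That leaves $14,780 − $1,590 = $13,190 for coinsurance.
Coinsurance: $13,190 × 30% = $3,957.
So the traveler owes $1,590 + $3,957 = $5,547 before any cap.
Total out-of-pocket so far would be $2,460 + $5,547 = $8,007, below the $21,800 cap — no reduction.

$5,547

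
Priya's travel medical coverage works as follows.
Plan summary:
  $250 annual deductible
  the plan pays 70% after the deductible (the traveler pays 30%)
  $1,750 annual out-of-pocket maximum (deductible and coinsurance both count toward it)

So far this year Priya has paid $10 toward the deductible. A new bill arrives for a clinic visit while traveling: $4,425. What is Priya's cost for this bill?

Deductible still to meet: $250 − $10 = $240.
After the $240 deductible portion, $4,425 − $240 = $4,185 is subject to coinsurance.
30% of $4,185 = $1,255.50 falls to the traveler.
So the traveler owes $240 + $1,255.50 = $1,495.50 before any cap.
Total out-of-pocket so far would be $10 + $1,495.50 = $1,505.50, below the $1,750 cap — no reduction.

$1,495.50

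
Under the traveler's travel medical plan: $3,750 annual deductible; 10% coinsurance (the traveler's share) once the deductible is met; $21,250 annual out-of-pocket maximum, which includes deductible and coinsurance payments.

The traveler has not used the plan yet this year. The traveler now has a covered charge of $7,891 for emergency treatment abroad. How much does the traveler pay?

The full $3,750 deductible is still open; $3,750 of this bill applies to it.
The remaining $4,141 (= $7,891 − $3,750) moves to coinsurance.
Coinsurance: $4,141 × 10% = $414.10.
So the traveler owes $3,750 + $414.10 = $4,164.10 before any cap.
Year-to-date out-of-pocket becomes $0 + $4,164.10 = $4,164.10, still under the $21,250 maximum, so no cap applies.

$4,164.10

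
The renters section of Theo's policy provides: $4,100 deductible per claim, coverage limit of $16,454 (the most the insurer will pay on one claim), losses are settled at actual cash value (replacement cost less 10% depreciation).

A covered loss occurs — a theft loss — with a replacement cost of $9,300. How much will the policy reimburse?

$4,270

At 10% depreciation, ACV = $9,300 − $930 = $8,370.
After the deductible, $8,370 − $4,100 = $4,270 remains.
$4,270 ≤ $16,454, so the limit doesn't bind; insurer pays $4,270.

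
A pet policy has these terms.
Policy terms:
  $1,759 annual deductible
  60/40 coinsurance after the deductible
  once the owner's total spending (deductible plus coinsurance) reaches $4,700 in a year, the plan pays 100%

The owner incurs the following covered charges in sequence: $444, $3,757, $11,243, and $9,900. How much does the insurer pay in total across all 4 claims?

#1 ($444): fully absorbed by the deductible. Owner owes $444 (running OOP $444). Plan pays $444 − $444 = $0.
#2 ($3,757): deductible takes $1,315, $2,442 remains; 40% of $2,442 = $976.80. Owner pays $2,291.80; OOP now $2,735.80. Insurer: $3,757 − $2,291.80 = $1,465.20.
#3 ($11,243): deductible met; 40% of $11,243 = $4,497.20. That would push OOP to $7,233, over the $4,700 cap, so owner pays $4,700 − $2,735.80 = $1,964.20. Plan pays $11,243 − $1,964.20 = $9,278.80.
#4 ($9,900): deductible met; 40% of $9,900 = $3,960. That would push OOP to $8,660, over the $4,700 cap, so owner pays $4,700 − $4,700 = $0. Plan pays $9,900 − $0 = $9,900.
Insurer total = bills − owner's total = $25,344 − $4,700 = $20,644.

$20,644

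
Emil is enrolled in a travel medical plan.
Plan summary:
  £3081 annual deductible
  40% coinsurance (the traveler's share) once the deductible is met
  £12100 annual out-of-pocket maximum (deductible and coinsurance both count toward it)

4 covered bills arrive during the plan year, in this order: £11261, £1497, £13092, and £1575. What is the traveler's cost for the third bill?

#1 (£11261): £3081 to deductible, leaving £8180; traveler's 40% is £3272. Cost to traveler: £6353. OOP to date £6353.
#2 (£1497): deductible already satisfied, so traveler's share is 40% × £1497 = £598.80. Traveler owes £598.80 (running OOP £6951.80).
#3 (£13092): 40% coinsurance on £13092 = £5236.80. That would push OOP to £12188.60, over the £12100 cap, so traveler pays £12100 − £6951.80 = £5148.20.

£5148.20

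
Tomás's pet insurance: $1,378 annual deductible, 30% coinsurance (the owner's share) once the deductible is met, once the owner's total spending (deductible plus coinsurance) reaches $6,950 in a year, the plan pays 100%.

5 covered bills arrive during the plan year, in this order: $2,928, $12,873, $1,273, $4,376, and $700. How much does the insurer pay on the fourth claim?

$3,512.80

#1 ($2,928): $1,378 to deductible, leaving $1,550; 30% of $1,550 = $465. Cost to owner: $1,843. OOP to date $1,843. Insurer: $2,928 − $1,843 = $1,085.
#2 ($12,873): 30% coinsurance on $12,873 = $3,861.90. Owner pays $3,861.90; OOP now $5,704.90. Plan pays $12,873 − $3,861.90 = $9,011.10.
#3 ($1,273): 30% coinsurance on $1,273 = $381.90. Cost to owner: $381.90. OOP to date $6,086.80. Plan pays $1,273 − $381.90 = $891.10.
#4 ($4,376): deductible met; 30% of $4,376 = $1,312.80. Adding that to $6,086.80 gives $7,399.60, past the $6,950 cap; owner pays only $6,950 − $6,086.80 = $863.20. Insurer: $4,376 − $863.20 = $3,512.80.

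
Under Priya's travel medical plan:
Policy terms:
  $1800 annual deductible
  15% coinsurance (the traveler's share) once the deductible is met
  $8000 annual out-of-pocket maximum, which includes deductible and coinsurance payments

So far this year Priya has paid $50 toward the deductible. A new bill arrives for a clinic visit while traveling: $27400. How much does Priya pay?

$50 of the $1800 deductible is already met, leaving $1750.
After the $1750 deductible portion, $27400 − $1750 = $25650 is subject to coinsurance.
Traveler's 15% share of $25650 is $3847.50.
Traveler responsibility before any cap: $1750 + $3847.50 = $5597.50.
Cumulative spending $50 + $5597.50 = $5647.50 stays under the $8000 maximum.

$5597.50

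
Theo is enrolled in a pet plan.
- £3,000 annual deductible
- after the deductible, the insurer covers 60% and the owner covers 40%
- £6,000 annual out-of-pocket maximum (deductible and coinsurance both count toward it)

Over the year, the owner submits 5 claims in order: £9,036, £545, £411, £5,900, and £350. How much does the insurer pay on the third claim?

Claim 1 — £9,036: £3,000 to deductible, leaving £6,036; 40% of £6,036 = £2,414.40. Cost to owner: £5,414.40. OOP to date £5,414.40. Plan pays £9,036 − £5,414.40 = £3,621.60.
Claim 2 — £545: 40% coinsurance on £545 = £218. Owner owes £218 (running OOP £5,632.40). Insurer: £545 − £218 = £327.
Claim 3 — £411: deductible met; 40% of £411 = £164.40. Cost to owner: £164.40. OOP to date £5,796.80. Plan pays £411 − £164.40 = £246.60.

£246.60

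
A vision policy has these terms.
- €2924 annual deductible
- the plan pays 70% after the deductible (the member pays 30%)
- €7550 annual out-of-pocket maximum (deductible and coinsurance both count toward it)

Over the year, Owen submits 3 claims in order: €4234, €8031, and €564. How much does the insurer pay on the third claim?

€394.80

Claim 1 (€4234): €2924 to deductible, leaving €1310; 30% of €1310 = €393. Cost to member: €3317. OOP to date €3317. Insurer: €4234 − €3317 = €917.
Claim 2 (€8031): deductible already satisfied, so member's share is 30% × €8031 = €2409.30. Member owes €2409.30 (running OOP €5726.30). Insurer: €8031 − €2409.30 = €5621.70.
Claim 3 (€564): deductible already satisfied, so member's share is 30% × €564 = €169.20. Member pays €169.20; OOP now €5895.50. Insurer: €564 − €169.20 = €394.80.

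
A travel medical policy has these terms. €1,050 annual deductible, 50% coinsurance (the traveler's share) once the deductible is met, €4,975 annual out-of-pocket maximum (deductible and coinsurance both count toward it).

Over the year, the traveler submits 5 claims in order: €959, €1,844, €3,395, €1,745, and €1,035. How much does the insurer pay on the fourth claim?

€872.50

Bill 1, €959: entire amount goes to the deductible. Cost to traveler: €959. OOP to date €959. Plan pays €959 − €959 = €0.
Bill 2, €1,844: deductible takes €91, €1,753 remains; traveler's 50% is €876.50. Traveler owes €967.50 (running OOP €1,926.50). Insurer: €1,844 − €967.50 = €876.50.
Bill 3, €3,395: deductible already satisfied, so traveler's share is 50% × €3,395 = €1,697.50. Cost to traveler: €1,697.50. OOP to date €3,624. Insurer: €3,395 − €1,697.50 = €1,697.50.
Bill 4, €1,745: deductible already satisfied, so traveler's share is 50% × €1,745 = €872.50. Cost to traveler: €872.50. OOP to date €4,496.50. Insurer: €1,745 − €872.50 = €872.50.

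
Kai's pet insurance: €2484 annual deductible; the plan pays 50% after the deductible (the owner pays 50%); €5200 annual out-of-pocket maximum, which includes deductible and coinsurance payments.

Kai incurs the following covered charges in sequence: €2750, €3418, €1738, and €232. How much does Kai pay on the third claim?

€869

Bill 1, €2750: deductible takes €2484, €266 remains; coinsurance €266 × 50% = €133. Cost to owner: €2617. OOP to date €2617.
Bill 2, €3418: 50% coinsurance on €3418 = €1709. Owner pays €1709; OOP now €4326.
Bill 3, €1738: deductible met; 50% of €1738 = €869. Cost to owner: €869. OOP to date €5195.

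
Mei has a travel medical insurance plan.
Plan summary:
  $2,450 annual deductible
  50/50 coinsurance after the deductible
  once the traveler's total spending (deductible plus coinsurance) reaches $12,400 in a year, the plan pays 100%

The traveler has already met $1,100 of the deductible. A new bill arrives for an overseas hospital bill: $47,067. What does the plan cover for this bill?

$35,767

$1,100 of the $2,450 deductible is already met, leaving $1,350.
The remaining $45,717 (= $47,067 − $1,350) moves to coinsurance.
50% of $45,717 = $22,858.50 falls to the traveler.
Traveler responsibility before any cap: $1,350 + $22,858.50 = $24,208.50.
Year-to-date out-of-pocket would reach $1,100 + $24,208.50 = $25,308.50, above the $12,400 maximum, so the traveler pays only $12,400 − $1,100 = $11,300.
Insurer pays the balance: $47,067 − $11,300 = $35,767.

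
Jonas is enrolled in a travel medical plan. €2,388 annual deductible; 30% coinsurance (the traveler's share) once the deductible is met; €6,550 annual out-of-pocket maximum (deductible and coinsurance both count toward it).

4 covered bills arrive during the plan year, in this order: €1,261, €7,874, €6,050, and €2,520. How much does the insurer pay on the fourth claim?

€2,197.10

Bill 1, €1,261: all of it applies to the deductible. Traveler pays €1,261; OOP now €1,261. Plan pays €1,261 − €1,261 = €0.
Bill 2, €7,874: €1,127 finishes the deductible; €6,747 goes to coinsurance; traveler's 30% is €2,024.10. Cost to traveler: €3,151.10. OOP to date €4,412.10. Insurer: €7,874 − €3,151.10 = €4,722.90.
Bill 3, €6,050: 30% coinsurance on €6,050 = €1,815. Traveler pays €1,815; OOP now €6,227.10. Plan pays €6,050 − €1,815 = €4,235.
Bill 4, €2,520: 30% coinsurance on €2,520 = €756. OOP would hit €6,983.10 > €6,550, so the cap limits the traveler to €6,550 − €6,227.10 = €322.90. Plan pays €2,520 − €322.90 = €2,197.10.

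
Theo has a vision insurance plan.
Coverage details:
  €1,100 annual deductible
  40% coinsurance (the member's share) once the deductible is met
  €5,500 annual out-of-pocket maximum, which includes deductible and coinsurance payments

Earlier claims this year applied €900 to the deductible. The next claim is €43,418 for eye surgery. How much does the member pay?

Deductible still to meet: €1,100 − €900 = €200.
That leaves €43,418 − €200 = €43,218 for coinsurance.
40% of €43,218 = €17,287.20 falls to the member.
So the member owes €200 + €17,287.20 = €17,487.20 before any cap.
Adding €17,487.20 to the €900 already spent would give €18,387.20, which exceeds the €5,500 cap; the member pays just €5,500 − €900 = €4,600.

€4,600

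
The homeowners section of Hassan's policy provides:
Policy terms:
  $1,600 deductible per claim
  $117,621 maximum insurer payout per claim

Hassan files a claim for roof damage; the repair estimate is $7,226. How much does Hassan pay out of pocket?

Less the $1,600 deductible: $7,226 − $1,600 = $5,626.
$5,626 is within the $117,621 limit, so the insurer pays $5,626.
The homeowner bears the rest of the original loss: $7,226 − $5,626 = $1,600.

$1,600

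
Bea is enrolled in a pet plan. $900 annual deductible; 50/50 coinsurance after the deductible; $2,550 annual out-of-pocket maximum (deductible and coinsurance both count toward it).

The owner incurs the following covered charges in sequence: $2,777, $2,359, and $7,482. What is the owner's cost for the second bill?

$711.50

Bill 1, $2,777: $900 finishes the deductible; $1,877 goes to coinsurance; 50% of $1,877 = $938.50. Owner pays $1,838.50; OOP now $1,838.50.
Bill 2, $2,359: deductible already satisfied, so owner's share is 50% × $2,359 = $1,179.50. OOP would hit $3,018 > $2,550, so the cap limits the owner to $2,550 − $1,838.50 = $711.50.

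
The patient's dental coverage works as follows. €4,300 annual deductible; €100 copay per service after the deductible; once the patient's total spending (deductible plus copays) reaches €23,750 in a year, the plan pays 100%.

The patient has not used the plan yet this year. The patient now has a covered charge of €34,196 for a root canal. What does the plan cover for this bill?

€29,796

Deductible not yet touched, so the first €4,300 of the bill goes to the deductible.
After the €4,300 deductible portion, €34,196 − €4,300 = €29,896 is subject to the copay.
Copay on this service: €100.
So the patient owes €4,300 + €100 = €4,400 before any cap.
Cumulative spending €0 + €4,400 = €4,400 stays under the €23,750 maximum.
The insurer covers the remainder: €34,196 − €4,400 = €29,796.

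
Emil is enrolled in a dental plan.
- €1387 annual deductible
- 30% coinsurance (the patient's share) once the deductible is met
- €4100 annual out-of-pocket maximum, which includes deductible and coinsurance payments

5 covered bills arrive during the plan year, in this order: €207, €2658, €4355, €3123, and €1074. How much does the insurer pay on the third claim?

€3048.50

Bill 1, €207: all of it applies to the deductible. Patient pays €207; OOP now €207. Plan pays €207 − €207 = €0.
Bill 2, €2658: deductible takes €1180, €1478 remains; coinsurance €1478 × 30% = €443.40. Patient pays €1623.40; OOP now €1830.40. Insurer: €2658 − €1623.40 = €1034.60.
Bill 3, €4355: deductible met; 30% of €4355 = €1306.50. Patient pays €1306.50; OOP now €3136.90. Plan pays €4355 − €1306.50 = €3048.50.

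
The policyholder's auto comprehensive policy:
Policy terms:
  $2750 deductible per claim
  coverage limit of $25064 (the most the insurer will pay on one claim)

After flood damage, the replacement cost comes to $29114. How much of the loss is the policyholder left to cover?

$4050

Less the $2750 deductible: $29114 − $2750 = $26364.
The $25064 per-incident cap binds; insurer pays $25064.
Policyholder's share is the uncovered remainder: $29114 − $25064 = $4050.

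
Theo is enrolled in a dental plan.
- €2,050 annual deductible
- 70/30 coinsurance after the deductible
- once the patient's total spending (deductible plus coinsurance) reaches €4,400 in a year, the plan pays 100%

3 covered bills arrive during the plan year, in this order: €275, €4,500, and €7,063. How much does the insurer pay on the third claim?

€5,530.50

#1 (€275): all of it applies to the deductible. Patient pays €275; OOP now €275. Insurer: €275 − €275 = €0.
#2 (€4,500): €1,775 finishes the deductible; €2,725 goes to coinsurance; 30% of €2,725 = €817.50. Patient pays €2,592.50; OOP now €2,867.50. Plan pays €4,500 − €2,592.50 = €1,907.50.
#3 (€7,063): deductible met; 30% of €7,063 = €2,118.90. Adding that to €2,867.50 gives €4,986.40, past the €4,400 cap; patient pays only €4,400 − €2,867.50 = €1,532.50. Insurer: €7,063 − €1,532.50 = €5,530.50.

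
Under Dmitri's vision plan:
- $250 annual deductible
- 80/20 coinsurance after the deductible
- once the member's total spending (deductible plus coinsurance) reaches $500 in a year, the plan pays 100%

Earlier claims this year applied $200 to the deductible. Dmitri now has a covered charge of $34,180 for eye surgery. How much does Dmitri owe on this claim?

$300

$200 of the $250 deductible is already met, leaving $50.
The remaining $34,130 (= $34,180 − $50) moves to coinsurance.
20% of $34,130 = $6,826 falls to the member.
So the member owes $50 + $6,826 = $6,876 before any cap.
That would bring total out-of-pocket to $7,076, past the $500 cap. The member is capped at $500 − $200 = $300 on this claim.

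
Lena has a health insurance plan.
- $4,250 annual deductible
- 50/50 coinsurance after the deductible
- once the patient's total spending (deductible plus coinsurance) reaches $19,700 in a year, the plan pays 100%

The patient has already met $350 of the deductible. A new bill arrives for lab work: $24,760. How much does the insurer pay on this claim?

$10,430

Deductible still to meet: $4,250 − $350 = $3,900.
The remaining $20,860 (= $24,760 − $3,900) moves to coinsurance.
50% of $20,860 = $10,430 falls to the patient.
So the patient owes $3,900 + $10,430 = $14,330 before any cap.
Total out-of-pocket so far would be $350 + $14,330 = $14,680, below the $19,700 cap — no reduction.
The insurer covers the remainder: $24,760 − $14,330 = $10,430.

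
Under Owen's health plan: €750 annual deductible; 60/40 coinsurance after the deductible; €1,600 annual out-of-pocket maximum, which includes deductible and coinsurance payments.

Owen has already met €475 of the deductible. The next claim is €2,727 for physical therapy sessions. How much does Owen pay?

€1,125

€475 of the €750 deductible is already met, leaving €275.
That leaves €2,727 − €275 = €2,452 for coinsurance.
Coinsurance: €2,452 × 40% = €980.80.
That puts the patient's cost at €275 + €980.80 = €1,255.80 before any cap.
That would bring total out-of-pocket to €1,730.80, past the €1,600 cap. The patient is capped at €1,600 − €475 = €1,125 on this claim.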